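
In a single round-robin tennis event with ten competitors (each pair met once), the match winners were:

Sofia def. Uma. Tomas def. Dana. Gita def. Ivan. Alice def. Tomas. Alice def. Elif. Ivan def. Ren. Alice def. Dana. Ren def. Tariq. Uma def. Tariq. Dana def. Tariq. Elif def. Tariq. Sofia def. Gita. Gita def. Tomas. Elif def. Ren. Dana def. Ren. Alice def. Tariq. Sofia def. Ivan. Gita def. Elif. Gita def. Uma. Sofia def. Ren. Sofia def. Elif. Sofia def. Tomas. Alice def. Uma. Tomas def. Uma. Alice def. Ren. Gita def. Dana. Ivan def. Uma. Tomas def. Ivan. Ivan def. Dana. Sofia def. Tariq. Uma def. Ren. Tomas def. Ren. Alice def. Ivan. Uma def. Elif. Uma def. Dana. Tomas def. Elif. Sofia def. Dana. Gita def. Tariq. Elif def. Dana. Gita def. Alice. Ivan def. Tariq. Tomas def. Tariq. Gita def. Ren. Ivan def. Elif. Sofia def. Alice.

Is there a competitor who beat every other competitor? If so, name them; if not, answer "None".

Sofia

Sofia has 9 wins out of 9 opponents — a perfect record.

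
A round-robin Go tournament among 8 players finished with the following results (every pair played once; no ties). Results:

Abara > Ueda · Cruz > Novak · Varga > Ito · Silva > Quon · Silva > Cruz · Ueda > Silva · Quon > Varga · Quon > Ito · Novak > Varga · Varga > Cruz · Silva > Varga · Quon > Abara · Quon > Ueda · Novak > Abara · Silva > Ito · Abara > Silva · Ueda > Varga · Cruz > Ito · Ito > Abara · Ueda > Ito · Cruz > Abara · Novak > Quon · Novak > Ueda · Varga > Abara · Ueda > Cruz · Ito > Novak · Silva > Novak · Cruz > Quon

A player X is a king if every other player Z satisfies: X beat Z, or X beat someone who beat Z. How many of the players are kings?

Quon reaches everyone (king).
Cruz reaches everyone (king).
Abara reaches everyone (king).
Ueda reaches everyone (king).
Varga reaches everyone (king).
Novak reaches everyone (king).
Silva reaches everyone (king).
Ito cannot reach Cruz in two steps.
Kings: Quon, Cruz, Abara, Ueda, Varga, Novak, Silva — 7.

7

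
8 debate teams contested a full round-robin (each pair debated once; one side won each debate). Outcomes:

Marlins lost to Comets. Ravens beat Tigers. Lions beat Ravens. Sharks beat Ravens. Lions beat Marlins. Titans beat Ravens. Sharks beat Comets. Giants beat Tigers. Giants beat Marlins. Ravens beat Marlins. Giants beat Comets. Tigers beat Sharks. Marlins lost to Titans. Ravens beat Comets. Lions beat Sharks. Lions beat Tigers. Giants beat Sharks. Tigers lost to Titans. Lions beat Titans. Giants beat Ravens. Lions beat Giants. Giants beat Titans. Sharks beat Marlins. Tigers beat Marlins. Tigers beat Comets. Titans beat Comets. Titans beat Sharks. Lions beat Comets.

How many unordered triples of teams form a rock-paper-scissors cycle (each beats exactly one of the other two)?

Win totals: Lions 7, Marlins 0, Titans 5, Tigers 3, Giants 6, Ravens 3, Sharks 3, Comets 1.
A team with w wins dominates both others in C(w,2) triples; summing gives 21 + 0 + 10 + 3 + 15 + 3 + 3 + 0 = 55 transitive triples.
Total triples C(8,3) = 56, so cyclic triples = 56 − 55 = 1.

1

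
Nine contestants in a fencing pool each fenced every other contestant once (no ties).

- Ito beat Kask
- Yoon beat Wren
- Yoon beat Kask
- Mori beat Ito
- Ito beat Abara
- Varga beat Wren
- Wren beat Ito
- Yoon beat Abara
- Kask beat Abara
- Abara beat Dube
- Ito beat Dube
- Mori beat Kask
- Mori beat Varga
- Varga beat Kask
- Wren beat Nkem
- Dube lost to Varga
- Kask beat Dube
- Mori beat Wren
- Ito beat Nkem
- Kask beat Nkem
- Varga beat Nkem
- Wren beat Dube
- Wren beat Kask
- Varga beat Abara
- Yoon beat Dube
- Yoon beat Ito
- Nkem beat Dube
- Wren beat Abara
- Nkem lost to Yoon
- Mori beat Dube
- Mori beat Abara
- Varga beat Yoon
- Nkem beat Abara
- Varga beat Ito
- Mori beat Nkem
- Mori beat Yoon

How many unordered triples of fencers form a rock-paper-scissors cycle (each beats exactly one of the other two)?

Win totals: Ito 4, Abara 1, Mori 8, Kask 3, Wren 5, Dube 0, Varga 7, Yoon 6, Nkem 2.
A fencer with w wins dominates both others in C(w,2) triples; summing gives 6 + 0 + 28 + 3 + 10 + 0 + 21 + 15 + 1 = 84 transitive triples.
Total triples C(9,3) = 84, so cyclic triples = 84 − 84 = 0.

0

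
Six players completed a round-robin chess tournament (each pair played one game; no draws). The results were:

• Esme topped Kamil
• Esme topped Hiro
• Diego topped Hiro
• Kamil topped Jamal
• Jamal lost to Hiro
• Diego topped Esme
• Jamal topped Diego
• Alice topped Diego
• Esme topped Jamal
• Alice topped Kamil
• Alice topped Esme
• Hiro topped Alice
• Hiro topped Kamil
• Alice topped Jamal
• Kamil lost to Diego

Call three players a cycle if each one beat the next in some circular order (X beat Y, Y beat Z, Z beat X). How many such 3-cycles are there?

5

Of the C(6,3) = 20 triples, the cyclic ones are: {Alice, Hiro, Diego}; {Alice, Hiro, Esme}; {Hiro, Diego, Jamal}; {Kamil, Diego, Jamal}; {Diego, Jamal, Esme}.
That is 5.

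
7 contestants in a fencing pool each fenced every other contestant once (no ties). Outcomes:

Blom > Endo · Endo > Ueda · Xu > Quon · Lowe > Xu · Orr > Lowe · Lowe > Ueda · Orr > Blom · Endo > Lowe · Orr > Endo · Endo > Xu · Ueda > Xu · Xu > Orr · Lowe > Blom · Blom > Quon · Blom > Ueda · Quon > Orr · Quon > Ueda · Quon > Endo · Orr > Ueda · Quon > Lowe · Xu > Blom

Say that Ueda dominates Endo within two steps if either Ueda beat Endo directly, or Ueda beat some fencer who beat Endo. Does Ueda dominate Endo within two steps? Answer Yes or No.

No

Ueda did not beat Endo directly.
Ueda beat Xu, but each of them lost to Endo. No two-step path.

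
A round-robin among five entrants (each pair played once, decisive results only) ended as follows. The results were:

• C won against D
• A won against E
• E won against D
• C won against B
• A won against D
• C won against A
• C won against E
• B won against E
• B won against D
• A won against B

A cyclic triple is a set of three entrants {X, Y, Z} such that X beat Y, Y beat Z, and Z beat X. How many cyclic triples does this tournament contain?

Of the C(5,3) = 10 triples, the cyclic ones are: none.
That is 0.

0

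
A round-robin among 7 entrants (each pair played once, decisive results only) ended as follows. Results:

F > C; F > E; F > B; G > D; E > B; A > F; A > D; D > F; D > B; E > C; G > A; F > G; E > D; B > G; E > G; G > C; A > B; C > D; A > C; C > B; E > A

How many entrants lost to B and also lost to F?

1

B beat: G.
F beat: B, C, E, G.
Both beat: G — 1.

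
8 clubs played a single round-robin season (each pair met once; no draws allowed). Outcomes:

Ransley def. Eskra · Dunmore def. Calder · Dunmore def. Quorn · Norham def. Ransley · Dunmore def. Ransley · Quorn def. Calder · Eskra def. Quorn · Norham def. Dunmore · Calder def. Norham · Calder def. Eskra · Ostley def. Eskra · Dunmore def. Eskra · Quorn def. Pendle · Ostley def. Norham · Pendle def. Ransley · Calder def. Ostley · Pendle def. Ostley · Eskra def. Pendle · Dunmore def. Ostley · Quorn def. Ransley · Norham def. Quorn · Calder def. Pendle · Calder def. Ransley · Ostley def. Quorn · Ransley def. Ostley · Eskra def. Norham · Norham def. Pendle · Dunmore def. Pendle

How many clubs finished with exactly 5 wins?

Win totals: Pendle 2, Eskra 3, Norham 4, Ransley 2, Calder 5, Ostley 3, Dunmore 6, Quorn 3.
Exactly 5: Calder — 1 club.

1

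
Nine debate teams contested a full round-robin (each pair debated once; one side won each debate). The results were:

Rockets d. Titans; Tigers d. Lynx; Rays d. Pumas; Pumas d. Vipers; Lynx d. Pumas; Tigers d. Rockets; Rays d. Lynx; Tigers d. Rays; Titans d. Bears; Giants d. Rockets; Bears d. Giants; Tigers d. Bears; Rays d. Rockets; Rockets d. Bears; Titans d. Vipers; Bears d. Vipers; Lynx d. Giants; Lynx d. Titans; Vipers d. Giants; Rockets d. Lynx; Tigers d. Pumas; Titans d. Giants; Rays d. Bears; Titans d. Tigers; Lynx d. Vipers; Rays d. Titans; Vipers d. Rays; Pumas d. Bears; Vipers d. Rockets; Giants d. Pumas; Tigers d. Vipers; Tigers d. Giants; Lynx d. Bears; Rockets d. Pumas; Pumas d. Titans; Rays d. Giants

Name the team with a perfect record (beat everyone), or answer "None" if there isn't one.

Highest win total is Tigers with 7 (out of 8 possible).
Tigers lost to Titans, so no team went undefeated.

None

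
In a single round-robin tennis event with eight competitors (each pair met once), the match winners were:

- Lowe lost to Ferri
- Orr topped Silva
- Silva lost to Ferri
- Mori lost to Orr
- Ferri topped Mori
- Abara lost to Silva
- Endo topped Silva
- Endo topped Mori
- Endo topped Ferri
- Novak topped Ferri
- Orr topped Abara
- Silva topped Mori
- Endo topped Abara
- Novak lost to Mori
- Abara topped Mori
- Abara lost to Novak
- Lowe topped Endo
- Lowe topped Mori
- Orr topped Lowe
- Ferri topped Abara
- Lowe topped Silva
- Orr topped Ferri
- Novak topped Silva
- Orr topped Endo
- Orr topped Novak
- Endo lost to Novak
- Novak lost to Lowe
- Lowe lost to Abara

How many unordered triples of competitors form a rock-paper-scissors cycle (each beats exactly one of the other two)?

9

Win totals: Novak 4, Lowe 4, Abara 2, Endo 4, Silva 2, Orr 7, Mori 1, Ferri 4.
A competitor with w wins dominates both others in C(w,2) triples; summing gives 6 + 6 + 1 + 6 + 1 + 21 + 0 + 6 = 47 transitive triples.
Total triples C(8,3) = 56, so cyclic triples = 56 − 47 = 9.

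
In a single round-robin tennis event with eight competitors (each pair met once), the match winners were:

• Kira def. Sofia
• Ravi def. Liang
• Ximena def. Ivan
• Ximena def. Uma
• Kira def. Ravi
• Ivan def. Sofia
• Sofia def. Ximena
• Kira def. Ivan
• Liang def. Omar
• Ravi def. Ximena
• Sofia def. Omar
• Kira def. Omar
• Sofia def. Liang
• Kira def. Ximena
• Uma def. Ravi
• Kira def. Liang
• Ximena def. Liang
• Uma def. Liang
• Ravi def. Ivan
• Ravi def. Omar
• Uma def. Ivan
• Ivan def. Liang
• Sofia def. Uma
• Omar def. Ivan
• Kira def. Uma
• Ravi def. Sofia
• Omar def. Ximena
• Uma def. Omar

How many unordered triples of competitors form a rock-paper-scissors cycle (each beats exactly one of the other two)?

8

Win totals: Ximena 3, Liang 1, Uma 4, Sofia 4, Ravi 5, Omar 2, Ivan 2, Kira 7.
A competitor with w wins dominates both others in C(w,2) triples; summing gives 3 + 0 + 6 + 6 + 10 + 1 + 1 + 21 = 48 transitive triples.
Total triples C(8,3) = 56, so cyclic triples = 56 − 48 = 8.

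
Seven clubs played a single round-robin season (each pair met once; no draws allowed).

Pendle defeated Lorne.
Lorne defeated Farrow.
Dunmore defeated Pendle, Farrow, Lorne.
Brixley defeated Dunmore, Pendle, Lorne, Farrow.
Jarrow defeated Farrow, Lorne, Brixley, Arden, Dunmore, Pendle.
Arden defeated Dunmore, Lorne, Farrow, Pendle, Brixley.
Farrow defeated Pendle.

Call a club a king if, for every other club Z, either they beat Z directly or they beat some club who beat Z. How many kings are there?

1

Pendle cannot reach Arden, Jarrow, Dunmore, Brixley in two steps.
Arden cannot reach Jarrow in two steps.
Lorne cannot reach Arden, Jarrow, Dunmore, Brixley in two steps.
Jarrow reaches everyone (king).
Dunmore cannot reach Arden, Jarrow, Brixley in two steps.
Farrow cannot reach Arden, Jarrow, Dunmore, Brixley in two steps.
Brixley cannot reach Arden, Jarrow in two steps.
Kings: Jarrow — 1.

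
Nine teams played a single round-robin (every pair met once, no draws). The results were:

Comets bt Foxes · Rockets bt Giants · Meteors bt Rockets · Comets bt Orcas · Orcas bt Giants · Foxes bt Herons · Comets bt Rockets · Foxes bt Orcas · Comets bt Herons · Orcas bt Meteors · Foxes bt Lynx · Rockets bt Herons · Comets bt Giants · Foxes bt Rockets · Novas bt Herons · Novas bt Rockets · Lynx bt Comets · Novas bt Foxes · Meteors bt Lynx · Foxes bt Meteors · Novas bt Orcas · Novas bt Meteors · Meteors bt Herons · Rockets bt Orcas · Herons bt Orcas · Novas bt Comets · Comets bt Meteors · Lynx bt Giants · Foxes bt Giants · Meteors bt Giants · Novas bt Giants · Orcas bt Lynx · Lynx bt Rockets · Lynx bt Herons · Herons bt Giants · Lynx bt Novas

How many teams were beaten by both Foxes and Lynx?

Foxes beat: Orcas, Herons, Lynx, Meteors, Giants, Rockets.
Lynx beat: Novas, Comets, Herons, Giants, Rockets.
Both beat: Herons, Giants, Rockets — 3.

3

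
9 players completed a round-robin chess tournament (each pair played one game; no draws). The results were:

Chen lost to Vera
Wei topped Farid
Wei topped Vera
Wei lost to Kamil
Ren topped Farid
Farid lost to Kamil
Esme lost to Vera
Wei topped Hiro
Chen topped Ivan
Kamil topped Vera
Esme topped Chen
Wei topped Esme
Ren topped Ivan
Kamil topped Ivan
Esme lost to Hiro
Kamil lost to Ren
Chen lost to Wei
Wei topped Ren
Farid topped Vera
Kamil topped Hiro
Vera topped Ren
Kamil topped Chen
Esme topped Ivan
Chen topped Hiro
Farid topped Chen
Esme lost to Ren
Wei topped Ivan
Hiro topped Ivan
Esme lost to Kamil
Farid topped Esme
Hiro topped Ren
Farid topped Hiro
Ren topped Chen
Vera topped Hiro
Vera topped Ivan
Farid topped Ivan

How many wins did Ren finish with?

5

Ren's results: beat Esme, Ivan, Chen, Farid, Kamil; lost to Wei, Vera, Hiro.
That is 5 wins.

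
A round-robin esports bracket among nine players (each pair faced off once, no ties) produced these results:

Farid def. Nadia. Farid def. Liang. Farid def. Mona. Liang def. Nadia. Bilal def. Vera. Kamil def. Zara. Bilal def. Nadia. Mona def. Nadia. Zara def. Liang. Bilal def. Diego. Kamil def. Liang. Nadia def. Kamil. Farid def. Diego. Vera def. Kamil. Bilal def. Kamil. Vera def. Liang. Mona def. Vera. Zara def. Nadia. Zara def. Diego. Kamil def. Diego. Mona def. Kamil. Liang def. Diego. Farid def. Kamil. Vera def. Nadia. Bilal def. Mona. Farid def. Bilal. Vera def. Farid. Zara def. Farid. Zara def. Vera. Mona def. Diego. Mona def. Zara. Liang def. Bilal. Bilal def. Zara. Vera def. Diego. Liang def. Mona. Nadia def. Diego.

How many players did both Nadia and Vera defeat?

2

Nadia beat: Diego, Kamil.
Vera beat: Diego, Farid, Liang, Nadia, Kamil.
Both beat: Diego, Kamil — 2.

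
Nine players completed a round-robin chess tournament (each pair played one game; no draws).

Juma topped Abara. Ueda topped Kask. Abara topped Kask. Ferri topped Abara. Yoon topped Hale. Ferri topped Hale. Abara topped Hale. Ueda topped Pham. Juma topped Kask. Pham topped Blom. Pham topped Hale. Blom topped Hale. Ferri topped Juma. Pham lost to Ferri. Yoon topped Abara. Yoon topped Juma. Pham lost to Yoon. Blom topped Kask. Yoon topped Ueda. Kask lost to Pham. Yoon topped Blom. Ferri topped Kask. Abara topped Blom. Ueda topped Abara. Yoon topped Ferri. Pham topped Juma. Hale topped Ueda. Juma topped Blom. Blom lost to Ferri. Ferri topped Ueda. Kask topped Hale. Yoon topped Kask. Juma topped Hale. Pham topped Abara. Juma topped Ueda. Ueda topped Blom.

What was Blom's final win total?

2

Blom's results: beat Kask, Hale; lost to Ueda, Pham, Yoon, Abara, Juma, Ferri.
That is 2 wins.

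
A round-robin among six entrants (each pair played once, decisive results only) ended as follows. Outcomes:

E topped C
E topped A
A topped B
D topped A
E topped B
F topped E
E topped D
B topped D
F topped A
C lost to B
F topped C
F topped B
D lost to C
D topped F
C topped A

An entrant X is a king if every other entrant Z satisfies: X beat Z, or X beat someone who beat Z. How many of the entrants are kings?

A cannot reach E, F in two steps.
B cannot reach E in two steps.
C cannot reach E in two steps.
D reaches everyone (king).
E reaches everyone (king).
F reaches everyone (king).
Kings: D, E, F — 3.

3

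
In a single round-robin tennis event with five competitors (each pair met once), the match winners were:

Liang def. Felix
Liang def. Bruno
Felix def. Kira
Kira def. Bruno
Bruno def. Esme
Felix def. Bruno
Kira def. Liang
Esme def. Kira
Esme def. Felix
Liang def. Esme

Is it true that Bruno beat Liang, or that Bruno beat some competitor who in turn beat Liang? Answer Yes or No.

No

Bruno did not beat Liang directly.
Bruno beat Esme, but each of them lost to Liang. No two-step path.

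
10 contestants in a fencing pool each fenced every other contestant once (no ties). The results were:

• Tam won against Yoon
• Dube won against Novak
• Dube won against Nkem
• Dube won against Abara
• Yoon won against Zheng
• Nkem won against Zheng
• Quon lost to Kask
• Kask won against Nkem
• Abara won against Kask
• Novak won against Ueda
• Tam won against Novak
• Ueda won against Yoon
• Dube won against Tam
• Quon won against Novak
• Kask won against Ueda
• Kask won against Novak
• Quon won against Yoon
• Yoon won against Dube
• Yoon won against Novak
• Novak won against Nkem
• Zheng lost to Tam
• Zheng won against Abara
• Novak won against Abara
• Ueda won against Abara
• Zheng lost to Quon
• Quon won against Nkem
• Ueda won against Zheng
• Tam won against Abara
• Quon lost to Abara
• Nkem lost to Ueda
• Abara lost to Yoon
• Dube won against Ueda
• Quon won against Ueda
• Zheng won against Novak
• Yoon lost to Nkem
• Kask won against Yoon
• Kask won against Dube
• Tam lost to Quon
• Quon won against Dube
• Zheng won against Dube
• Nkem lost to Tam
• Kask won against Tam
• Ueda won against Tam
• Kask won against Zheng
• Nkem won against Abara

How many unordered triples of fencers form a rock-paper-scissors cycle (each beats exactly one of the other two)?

Win totals: Kask 8, Abara 2, Tam 5, Novak 3, Nkem 3, Quon 7, Zheng 3, Ueda 5, Yoon 4, Dube 5.
A fencer with w wins dominates both others in C(w,2) triples; summing gives 28 + 1 + 10 + 3 + 3 + 21 + 3 + 10 + 6 + 10 = 95 transitive triples.
Total triples C(10,3) = 120, so cyclic triples = 120 − 95 = 25.

25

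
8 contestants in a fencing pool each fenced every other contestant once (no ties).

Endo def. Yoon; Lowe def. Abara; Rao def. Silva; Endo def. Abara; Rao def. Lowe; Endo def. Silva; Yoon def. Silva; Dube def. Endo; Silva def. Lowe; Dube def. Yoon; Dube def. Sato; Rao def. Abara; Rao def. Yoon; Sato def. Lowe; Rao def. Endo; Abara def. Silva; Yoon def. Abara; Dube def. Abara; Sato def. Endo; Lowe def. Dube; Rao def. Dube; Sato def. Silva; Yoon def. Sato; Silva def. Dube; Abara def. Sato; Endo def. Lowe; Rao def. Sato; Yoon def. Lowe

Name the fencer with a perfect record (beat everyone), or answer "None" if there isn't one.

Rao

Rao has 7 wins out of 7 opponents — a perfect record.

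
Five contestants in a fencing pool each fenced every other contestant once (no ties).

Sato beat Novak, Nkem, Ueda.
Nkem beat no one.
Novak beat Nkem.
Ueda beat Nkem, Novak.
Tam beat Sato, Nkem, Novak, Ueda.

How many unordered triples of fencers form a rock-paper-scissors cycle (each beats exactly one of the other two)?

0

Of the C(5,3) = 10 triples, the cyclic ones are: none.
That is 0.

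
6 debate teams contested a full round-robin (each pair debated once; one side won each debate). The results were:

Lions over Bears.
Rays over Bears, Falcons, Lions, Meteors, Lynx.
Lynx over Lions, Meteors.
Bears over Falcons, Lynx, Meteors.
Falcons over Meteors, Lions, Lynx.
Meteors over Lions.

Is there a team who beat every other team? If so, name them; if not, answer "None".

Rays

Rays has 5 wins out of 5 opponents — a perfect record.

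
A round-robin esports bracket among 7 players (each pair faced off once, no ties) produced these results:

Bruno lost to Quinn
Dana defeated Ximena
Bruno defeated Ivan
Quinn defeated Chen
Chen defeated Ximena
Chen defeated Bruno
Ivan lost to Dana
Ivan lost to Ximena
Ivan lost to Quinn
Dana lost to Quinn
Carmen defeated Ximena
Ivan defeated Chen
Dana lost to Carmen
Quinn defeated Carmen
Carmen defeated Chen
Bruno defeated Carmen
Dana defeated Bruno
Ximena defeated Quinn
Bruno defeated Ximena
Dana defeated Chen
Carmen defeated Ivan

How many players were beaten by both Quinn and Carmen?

3

Quinn beat: Ivan, Bruno, Dana, Chen, Carmen.
Carmen beat: Ivan, Dana, Chen, Ximena.
Both beat: Ivan, Dana, Chen — 3.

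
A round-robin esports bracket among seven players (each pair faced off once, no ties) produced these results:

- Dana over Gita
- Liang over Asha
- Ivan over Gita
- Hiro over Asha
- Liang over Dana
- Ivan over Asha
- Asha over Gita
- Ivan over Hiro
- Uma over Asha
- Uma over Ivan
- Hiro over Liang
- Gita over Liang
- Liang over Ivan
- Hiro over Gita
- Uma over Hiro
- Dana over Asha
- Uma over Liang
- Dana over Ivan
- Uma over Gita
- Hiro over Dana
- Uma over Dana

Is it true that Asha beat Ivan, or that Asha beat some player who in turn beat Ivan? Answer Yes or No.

No

Asha did not beat Ivan directly.
Asha beat Gita, but each of them lost to Ivan. No two-step path.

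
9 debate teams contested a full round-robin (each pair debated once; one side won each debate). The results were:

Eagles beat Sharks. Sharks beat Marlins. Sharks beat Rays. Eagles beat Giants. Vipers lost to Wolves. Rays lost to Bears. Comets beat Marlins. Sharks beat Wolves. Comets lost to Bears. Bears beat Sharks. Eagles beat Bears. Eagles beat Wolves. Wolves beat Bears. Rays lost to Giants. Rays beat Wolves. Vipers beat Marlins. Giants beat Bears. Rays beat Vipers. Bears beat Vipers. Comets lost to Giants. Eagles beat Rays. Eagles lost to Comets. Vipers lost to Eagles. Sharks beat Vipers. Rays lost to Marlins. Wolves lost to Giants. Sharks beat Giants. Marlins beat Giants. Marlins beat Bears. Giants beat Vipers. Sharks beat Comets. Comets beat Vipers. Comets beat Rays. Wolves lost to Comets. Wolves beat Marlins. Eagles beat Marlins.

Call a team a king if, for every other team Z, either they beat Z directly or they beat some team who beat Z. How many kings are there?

5

Comets reaches everyone (king).
Sharks reaches everyone (king).
Eagles reaches everyone (king).
Wolves cannot reach Eagles in two steps.
Marlins cannot reach Eagles in two steps.
Bears reaches everyone (king).
Giants reaches everyone (king).
Rays cannot reach Comets, Sharks, Eagles, Giants in two steps.
Vipers cannot reach Comets, Sharks, Eagles, Wolves in two steps.
Kings: Comets, Sharks, Eagles, Bears, Giants — 5.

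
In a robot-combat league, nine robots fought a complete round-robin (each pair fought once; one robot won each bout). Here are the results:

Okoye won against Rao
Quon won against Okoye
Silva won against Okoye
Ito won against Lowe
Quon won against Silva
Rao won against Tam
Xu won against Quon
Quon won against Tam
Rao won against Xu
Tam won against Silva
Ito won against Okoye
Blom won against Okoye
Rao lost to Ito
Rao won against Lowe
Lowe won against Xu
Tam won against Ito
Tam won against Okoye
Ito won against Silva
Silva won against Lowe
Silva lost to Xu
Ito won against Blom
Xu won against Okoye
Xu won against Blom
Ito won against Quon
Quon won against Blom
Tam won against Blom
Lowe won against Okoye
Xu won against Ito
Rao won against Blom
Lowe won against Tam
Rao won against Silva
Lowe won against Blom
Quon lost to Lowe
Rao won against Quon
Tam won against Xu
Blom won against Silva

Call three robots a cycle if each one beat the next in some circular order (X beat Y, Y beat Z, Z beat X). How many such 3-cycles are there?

Win totals: Quon 4, Xu 5, Ito 6, Blom 2, Silva 2, Tam 5, Okoye 1, Rao 6, Lowe 5.
A robot with w wins dominates both others in C(w,2) triples; summing gives 6 + 10 + 15 + 1 + 1 + 10 + 0 + 15 + 10 = 68 transitive triples.
Total triples C(9,3) = 84, so cyclic triples = 84 − 68 = 16.

16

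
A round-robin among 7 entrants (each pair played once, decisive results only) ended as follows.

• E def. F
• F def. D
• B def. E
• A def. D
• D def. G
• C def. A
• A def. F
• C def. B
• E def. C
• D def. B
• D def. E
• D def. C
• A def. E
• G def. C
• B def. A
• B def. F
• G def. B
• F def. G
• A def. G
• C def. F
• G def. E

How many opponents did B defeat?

B's results: beat A, E, F; lost to C, D, G.
That is 3 wins.

3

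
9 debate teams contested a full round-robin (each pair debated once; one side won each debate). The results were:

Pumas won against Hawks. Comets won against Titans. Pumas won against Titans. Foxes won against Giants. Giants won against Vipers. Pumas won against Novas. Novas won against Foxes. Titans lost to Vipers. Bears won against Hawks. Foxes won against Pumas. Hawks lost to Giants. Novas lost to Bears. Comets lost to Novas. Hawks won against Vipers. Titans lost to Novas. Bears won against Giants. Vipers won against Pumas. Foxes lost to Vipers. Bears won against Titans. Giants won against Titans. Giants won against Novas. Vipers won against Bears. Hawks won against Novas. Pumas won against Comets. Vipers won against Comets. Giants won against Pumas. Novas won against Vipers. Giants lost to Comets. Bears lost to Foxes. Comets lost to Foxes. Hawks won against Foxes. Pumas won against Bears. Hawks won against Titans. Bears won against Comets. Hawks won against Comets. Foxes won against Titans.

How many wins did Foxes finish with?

Foxes' results: beat Giants, Pumas, Bears, Titans, Comets; lost to Hawks, Novas, Vipers.
That is 5 wins.

5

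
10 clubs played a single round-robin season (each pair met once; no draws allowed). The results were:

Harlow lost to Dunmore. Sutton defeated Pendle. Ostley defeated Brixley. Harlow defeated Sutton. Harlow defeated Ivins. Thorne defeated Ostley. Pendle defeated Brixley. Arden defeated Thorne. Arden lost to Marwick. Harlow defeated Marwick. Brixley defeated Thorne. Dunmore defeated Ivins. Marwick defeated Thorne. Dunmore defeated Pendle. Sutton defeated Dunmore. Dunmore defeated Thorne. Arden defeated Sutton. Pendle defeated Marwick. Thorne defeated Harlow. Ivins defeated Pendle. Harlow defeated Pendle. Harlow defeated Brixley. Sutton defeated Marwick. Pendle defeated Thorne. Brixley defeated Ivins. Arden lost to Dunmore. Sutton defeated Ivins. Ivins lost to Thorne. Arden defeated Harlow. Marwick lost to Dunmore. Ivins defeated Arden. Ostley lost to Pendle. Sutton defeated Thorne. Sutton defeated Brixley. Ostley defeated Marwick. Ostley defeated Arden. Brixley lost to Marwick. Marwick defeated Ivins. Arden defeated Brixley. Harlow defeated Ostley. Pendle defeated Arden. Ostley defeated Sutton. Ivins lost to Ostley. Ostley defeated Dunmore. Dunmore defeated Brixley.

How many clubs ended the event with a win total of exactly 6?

3

Win totals: Sutton 6, Ivins 2, Harlow 6, Arden 4, Thorne 3, Ostley 6, Pendle 5, Marwick 4, Dunmore 7, Brixley 2.
Exactly 6: Sutton, Harlow, Ostley — 3 clubs.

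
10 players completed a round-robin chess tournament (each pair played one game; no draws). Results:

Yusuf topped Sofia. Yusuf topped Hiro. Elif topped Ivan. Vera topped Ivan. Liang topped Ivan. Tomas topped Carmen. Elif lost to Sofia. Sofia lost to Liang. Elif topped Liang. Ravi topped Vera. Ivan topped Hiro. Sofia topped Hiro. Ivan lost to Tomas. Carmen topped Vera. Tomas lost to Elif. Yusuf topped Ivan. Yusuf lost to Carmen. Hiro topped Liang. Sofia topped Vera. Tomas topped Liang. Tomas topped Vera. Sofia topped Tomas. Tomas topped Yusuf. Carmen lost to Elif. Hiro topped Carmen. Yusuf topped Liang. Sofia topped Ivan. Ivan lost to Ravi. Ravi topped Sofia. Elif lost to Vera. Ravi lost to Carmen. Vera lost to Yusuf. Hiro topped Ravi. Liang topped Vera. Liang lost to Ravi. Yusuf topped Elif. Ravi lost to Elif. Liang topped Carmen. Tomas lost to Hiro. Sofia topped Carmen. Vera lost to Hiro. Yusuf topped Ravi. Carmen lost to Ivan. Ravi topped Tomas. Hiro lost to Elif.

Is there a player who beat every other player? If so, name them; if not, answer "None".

Highest win total is Yusuf with 7 (out of 9 possible).
Yusuf lost to Tomas, Carmen, so no player went undefeated.

None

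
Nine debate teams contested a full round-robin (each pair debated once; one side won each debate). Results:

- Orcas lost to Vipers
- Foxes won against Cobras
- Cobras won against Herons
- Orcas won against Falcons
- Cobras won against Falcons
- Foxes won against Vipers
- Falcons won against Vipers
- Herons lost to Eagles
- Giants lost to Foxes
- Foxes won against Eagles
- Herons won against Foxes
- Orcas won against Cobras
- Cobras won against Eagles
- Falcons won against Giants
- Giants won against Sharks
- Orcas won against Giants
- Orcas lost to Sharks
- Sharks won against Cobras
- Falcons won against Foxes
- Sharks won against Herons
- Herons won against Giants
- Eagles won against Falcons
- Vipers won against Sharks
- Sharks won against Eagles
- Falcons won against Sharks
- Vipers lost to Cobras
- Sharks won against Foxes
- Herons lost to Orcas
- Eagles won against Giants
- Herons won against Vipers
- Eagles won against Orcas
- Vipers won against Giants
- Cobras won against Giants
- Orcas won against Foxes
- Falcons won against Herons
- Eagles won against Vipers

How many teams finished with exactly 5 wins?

5

Win totals: Falcons 5, Herons 3, Foxes 4, Eagles 5, Sharks 5, Orcas 5, Cobras 5, Giants 1, Vipers 3.
Exactly 5: Falcons, Eagles, Sharks, Orcas, Cobras — 5 teams.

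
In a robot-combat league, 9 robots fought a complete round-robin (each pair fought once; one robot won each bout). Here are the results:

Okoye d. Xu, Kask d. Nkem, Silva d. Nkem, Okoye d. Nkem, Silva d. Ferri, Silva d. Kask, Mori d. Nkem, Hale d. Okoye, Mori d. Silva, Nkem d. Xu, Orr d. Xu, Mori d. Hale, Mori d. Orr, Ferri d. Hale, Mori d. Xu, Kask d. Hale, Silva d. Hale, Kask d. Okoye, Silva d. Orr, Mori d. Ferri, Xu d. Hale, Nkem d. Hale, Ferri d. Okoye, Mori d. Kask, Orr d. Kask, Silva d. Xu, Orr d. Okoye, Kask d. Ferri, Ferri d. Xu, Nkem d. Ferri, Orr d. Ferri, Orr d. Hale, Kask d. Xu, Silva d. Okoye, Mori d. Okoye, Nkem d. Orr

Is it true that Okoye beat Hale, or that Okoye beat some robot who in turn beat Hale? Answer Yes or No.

Okoye did not beat Hale directly.
Okoye beat Nkem, Xu. Of those, Nkem beat Hale.

Yes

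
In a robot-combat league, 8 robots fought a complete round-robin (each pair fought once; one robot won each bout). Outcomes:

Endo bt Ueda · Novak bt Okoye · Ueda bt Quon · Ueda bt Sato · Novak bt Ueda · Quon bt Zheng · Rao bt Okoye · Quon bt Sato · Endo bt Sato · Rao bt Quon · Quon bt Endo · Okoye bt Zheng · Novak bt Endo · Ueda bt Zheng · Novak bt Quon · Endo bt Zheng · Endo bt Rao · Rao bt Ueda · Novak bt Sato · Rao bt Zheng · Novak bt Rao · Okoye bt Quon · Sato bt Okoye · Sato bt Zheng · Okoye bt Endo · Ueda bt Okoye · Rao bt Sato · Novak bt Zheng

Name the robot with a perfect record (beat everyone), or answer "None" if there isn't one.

Novak

Novak has 7 wins out of 7 opponents — a perfect record.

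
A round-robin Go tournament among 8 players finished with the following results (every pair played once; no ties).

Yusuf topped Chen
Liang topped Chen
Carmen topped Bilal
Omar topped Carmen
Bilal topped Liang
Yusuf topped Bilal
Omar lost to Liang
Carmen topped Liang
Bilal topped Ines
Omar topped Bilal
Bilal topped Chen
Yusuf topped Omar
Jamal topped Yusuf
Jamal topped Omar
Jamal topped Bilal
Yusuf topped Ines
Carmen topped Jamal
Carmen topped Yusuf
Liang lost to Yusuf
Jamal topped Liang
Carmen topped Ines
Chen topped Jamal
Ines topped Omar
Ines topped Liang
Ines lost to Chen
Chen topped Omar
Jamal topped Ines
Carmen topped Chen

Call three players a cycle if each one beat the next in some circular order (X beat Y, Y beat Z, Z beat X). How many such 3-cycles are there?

12

Win totals: Ines 2, Bilal 3, Carmen 6, Chen 3, Omar 2, Liang 2, Jamal 5, Yusuf 5.
A player with w wins dominates both others in C(w,2) triples; summing gives 1 + 3 + 15 + 3 + 1 + 1 + 10 + 10 = 44 transitive triples.
Total triples C(8,3) = 56, so cyclic triples = 56 − 44 = 12.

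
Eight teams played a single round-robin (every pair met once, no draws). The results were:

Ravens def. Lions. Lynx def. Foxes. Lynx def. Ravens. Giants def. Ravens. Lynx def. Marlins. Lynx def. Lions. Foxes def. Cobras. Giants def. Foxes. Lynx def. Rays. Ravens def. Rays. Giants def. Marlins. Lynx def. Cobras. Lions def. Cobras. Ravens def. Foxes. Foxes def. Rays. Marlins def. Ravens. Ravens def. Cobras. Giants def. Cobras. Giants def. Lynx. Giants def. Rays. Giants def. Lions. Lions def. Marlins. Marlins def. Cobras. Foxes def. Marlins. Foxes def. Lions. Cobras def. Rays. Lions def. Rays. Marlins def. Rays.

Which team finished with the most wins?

Win totals: Cobras 1, Ravens 4, Giants 7, Marlins 3, Rays 0, Foxes 4, Lions 3, Lynx 6.
Giants leads with 7 wins (next highest: 6).

Giants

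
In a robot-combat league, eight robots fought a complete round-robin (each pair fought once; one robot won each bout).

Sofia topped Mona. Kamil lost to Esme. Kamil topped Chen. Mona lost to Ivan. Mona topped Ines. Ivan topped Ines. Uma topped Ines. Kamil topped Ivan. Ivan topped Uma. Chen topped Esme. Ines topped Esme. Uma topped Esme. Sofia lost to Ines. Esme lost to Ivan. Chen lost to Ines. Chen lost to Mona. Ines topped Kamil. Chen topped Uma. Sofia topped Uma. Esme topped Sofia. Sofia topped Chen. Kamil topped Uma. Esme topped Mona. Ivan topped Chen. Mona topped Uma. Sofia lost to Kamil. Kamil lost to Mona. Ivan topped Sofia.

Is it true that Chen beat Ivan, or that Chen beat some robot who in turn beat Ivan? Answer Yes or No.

No

Chen did not beat Ivan directly.
Chen beat Esme, Uma, but each of them lost to Ivan. No two-step path.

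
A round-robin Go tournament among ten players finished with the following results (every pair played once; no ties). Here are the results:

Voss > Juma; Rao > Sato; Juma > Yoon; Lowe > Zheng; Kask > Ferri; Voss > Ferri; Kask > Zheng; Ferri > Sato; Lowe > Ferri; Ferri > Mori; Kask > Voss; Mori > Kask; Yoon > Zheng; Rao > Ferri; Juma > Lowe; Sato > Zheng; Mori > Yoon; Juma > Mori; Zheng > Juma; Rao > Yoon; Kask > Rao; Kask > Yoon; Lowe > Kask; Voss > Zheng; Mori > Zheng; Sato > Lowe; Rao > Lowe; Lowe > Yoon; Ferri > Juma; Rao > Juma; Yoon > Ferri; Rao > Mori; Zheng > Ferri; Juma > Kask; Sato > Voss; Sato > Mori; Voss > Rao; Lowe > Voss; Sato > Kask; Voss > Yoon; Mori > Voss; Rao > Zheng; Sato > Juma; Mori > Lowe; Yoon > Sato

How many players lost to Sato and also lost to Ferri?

Sato beat: Juma, Voss, Lowe, Mori, Kask, Zheng.
Ferri beat: Juma, Mori, Sato.
Both beat: Juma, Mori — 2.

2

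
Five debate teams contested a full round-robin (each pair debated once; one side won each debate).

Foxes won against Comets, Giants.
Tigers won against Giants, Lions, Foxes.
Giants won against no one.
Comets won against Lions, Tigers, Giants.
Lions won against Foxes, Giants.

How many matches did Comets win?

Comets' results: beat Tigers, Lions, Giants; lost to Foxes.
That is 3 wins.

3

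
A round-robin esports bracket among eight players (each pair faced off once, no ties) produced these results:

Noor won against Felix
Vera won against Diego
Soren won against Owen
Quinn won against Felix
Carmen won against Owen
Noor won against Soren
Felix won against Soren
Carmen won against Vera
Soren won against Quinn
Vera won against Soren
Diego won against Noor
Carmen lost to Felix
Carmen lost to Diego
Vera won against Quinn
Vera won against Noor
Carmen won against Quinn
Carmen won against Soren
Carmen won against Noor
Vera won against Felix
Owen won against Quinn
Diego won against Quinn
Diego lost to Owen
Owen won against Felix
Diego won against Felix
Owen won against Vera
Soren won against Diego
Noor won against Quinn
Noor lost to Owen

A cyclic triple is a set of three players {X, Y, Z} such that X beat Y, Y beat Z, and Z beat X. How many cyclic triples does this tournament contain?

Win totals: Owen 5, Felix 2, Quinn 1, Noor 3, Vera 5, Diego 4, Soren 3, Carmen 5.
A player with w wins dominates both others in C(w,2) triples; summing gives 10 + 1 + 0 + 3 + 10 + 6 + 3 + 10 = 43 transitive triples.
Total triples C(8,3) = 56, so cyclic triples = 56 − 43 = 13.

13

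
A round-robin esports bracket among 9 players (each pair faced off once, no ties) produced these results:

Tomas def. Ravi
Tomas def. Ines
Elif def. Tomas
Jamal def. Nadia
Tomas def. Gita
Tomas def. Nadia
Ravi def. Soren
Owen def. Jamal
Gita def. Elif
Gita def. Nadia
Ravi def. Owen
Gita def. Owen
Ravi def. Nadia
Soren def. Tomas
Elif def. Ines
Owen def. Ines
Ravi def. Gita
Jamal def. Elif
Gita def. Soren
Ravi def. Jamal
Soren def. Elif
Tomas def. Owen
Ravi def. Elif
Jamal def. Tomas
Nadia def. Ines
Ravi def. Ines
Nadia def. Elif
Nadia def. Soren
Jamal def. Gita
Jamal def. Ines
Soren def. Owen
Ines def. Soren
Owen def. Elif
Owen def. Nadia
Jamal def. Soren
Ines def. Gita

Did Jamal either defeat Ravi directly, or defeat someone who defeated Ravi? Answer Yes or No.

Yes

Jamal did not beat Ravi directly.
Jamal beat Nadia, Soren, Tomas, Ines, Gita, Elif. Of those, Tomas beat Ravi.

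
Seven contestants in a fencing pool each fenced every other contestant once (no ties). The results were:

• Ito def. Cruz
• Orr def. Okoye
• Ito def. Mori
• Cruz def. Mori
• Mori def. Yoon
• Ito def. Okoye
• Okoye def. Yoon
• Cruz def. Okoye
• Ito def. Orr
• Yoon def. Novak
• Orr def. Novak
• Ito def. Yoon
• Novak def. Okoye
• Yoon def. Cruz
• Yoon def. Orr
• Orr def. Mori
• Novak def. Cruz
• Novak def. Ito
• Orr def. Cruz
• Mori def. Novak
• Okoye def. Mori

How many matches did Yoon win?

3

Yoon's results: beat Novak, Cruz, Orr; lost to Mori, Ito, Okoye.
That is 3 wins.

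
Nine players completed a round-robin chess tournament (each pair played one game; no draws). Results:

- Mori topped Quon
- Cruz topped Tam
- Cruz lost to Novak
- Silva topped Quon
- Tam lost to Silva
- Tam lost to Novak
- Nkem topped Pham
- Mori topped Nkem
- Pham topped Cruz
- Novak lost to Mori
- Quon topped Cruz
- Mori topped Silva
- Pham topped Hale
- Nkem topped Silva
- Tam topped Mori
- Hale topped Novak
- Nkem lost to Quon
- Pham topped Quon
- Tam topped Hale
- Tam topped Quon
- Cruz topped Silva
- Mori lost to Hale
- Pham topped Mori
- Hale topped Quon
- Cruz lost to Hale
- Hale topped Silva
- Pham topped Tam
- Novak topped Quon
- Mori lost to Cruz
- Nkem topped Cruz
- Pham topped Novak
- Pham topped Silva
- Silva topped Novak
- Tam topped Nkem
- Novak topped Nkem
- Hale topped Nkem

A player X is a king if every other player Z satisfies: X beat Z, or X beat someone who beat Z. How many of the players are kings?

Silva cannot reach Pham in two steps.
Nkem reaches everyone (king).
Novak reaches everyone (king).
Hale reaches everyone (king).
Pham reaches everyone (king).
Quon cannot reach Novak, Hale in two steps.
Tam reaches everyone (king).
Mori cannot reach Hale in two steps.
Cruz cannot reach Pham in two steps.
Kings: Nkem, Novak, Hale, Pham, Tam — 5.

5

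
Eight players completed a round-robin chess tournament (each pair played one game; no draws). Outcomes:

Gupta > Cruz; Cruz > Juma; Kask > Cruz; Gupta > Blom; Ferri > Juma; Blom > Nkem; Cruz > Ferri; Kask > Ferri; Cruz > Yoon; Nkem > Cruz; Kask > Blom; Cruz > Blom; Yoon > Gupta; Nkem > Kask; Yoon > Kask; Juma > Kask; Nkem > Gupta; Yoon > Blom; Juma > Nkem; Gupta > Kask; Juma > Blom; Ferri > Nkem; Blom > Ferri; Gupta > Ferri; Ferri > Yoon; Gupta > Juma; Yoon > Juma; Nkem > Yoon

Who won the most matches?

Gupta

Win totals: Juma 3, Kask 3, Nkem 4, Blom 2, Ferri 3, Yoon 4, Gupta 5, Cruz 4.
Gupta leads with 5 wins (next highest: 4).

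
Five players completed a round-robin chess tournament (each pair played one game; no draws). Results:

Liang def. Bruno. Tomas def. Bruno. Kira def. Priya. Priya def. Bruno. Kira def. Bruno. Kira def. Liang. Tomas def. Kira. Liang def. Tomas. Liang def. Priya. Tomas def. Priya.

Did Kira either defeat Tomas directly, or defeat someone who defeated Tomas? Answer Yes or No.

Kira did not beat Tomas directly.
Kira beat Priya, Bruno, Liang. Of those, Liang beat Tomas.

Yes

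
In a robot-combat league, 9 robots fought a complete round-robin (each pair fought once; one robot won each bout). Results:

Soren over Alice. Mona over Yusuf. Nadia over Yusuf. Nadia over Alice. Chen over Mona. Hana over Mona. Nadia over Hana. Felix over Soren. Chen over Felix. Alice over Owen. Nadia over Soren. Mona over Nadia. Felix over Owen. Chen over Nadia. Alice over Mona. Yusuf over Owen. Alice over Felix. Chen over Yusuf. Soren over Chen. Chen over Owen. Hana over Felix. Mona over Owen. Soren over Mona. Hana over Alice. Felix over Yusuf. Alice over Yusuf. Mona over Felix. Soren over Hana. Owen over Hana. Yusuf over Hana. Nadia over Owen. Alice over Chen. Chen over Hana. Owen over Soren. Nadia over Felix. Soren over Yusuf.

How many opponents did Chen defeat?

Chen's results: beat Nadia, Mona, Hana, Owen, Yusuf, Felix; lost to Alice, Soren.
That is 6 wins.

6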